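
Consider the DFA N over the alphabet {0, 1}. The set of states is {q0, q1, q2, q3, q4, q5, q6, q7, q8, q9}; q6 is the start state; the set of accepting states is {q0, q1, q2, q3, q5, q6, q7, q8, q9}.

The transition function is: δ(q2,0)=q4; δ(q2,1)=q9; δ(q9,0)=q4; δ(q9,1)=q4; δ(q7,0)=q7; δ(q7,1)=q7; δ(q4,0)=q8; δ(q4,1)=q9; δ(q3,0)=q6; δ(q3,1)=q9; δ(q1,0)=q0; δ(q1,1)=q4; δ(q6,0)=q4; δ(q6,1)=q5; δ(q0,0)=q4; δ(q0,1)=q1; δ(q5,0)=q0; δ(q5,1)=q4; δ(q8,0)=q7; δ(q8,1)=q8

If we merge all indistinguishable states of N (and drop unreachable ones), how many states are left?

Reachable states from the start: {q0,q1,q4,q5,q6,q7,q8,q9}. Unreachable: {q2,q3} — drop them.
Start with accepting vs non-accepting: {q0,q1,q5,q6,q7,q8,q9} | {q4}.
On input 0, block {q0,q1,q5,q6,q7,q8,q9} splits into {q1,q5,q7,q8} and {q0,q6,q9}.
Refine {q1,q5,q7,q8} on symbol 0: members go to different blocks, giving {q1,q5} and {q7,q8}.
On input 1, block {q0,q6,q9} splits into {q0,q6} and {q9}.
The partition is now stable with 5 blocks: {q1,q5} | {q4} | {q0,q6} | {q7,q8} | {q9}.

5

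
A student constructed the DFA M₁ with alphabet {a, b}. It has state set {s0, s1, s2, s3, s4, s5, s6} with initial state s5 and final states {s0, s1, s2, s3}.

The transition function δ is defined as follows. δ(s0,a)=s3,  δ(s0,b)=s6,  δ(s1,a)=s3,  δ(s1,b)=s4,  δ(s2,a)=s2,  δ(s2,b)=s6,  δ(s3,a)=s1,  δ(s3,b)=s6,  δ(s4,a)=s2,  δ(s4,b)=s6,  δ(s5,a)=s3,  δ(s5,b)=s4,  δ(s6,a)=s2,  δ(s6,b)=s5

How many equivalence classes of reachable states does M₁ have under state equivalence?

First remove the unreachable states {s0}; 6 states remain.
Initial partition by acceptance: {s1,s2,s3} | {s4,s5,s6}.
No further refinement is possible. Final partition (2 blocks): {s1,s2,s3} | {s4,s5,s6}.

2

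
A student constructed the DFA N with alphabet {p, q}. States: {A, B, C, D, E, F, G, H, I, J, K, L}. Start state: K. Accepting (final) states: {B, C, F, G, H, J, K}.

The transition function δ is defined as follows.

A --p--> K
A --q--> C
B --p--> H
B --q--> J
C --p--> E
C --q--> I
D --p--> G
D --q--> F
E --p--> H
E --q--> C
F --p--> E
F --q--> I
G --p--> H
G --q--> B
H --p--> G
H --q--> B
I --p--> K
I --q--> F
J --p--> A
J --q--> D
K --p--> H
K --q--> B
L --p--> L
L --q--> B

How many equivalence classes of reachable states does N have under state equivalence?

States {L} cannot be reached from the start state, so discard them.
Initial partition by acceptance: {B,C,F,G,H,J,K} | {A,D,E,I}.
On input p, block {B,C,F,G,H,J,K} splits into {B,G,H,K} and {C,F,J}.
Refine {B,G,H,K} on symbol q: members go to different blocks, giving {G,H,K} and {B}.
No further refinement is possible. Final partition (4 blocks): {G,H,K} | {A,D,E,I} | {C,F,J} | {B}.

4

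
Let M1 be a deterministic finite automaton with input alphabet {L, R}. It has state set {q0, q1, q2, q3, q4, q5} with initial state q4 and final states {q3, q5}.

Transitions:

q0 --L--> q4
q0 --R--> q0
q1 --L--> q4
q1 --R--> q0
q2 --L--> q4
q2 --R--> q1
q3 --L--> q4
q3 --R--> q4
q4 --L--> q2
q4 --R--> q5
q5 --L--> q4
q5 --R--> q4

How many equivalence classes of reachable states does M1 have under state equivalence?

3

First remove the unreachable states {q3}; 5 states remain.
P0 = {q5} | {q0,q1,q2,q4}.
Refine {q0,q1,q2,q4} on symbol R: members go to different blocks, giving {q0,q1,q2} and {q4}.
Stable partition: {q5} | {q0,q1,q2} | {q4} — 3 equivalence classes.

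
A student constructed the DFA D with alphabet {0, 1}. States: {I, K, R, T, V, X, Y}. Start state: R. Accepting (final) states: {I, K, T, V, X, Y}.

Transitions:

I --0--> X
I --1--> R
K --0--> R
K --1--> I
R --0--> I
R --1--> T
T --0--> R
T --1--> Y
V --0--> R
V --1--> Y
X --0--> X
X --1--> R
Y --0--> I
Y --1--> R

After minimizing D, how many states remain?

3

States {K,V} cannot be reached from the start state, so discard them.
Initial partition by acceptance: {I,T,X,Y} | {R}.
On input 0, block {I,T,X,Y} splits into {I,X,Y} and {T}.
No further refinement is possible. Final partition (3 blocks): {I,X,Y} | {R} | {T}.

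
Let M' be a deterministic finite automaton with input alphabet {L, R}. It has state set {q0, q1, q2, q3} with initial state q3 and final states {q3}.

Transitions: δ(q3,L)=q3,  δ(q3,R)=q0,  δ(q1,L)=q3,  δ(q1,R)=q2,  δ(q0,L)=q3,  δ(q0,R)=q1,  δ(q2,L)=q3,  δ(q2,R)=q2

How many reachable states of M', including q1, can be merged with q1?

Every state is reachable, so we keep all 4.
P0 = {q3} | {q0,q1,q2}.
No further refinement is possible. Final partition (2 blocks): {q3} | {q0,q1,q2}.
State q1 belongs to the block {q0,q1,q2}, which has 3 states.

3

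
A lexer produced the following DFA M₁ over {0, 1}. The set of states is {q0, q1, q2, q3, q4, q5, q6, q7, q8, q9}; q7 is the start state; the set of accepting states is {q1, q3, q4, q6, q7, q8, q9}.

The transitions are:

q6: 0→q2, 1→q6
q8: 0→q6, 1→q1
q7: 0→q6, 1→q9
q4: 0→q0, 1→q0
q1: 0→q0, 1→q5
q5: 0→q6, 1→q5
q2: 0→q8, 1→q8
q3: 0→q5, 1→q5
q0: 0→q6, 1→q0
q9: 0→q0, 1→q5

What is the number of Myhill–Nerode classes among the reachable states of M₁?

5

Reachable states from the start: {q0,q1,q2,q5,q6,q7,q8,q9}. Unreachable: {q3,q4} — drop them.
P0 = {q1,q6,q7,q8,q9} | {q0,q2,q5}.
Refine {q1,q6,q7,q8,q9} on symbol 0: members go to different blocks, giving {q1,q6,q9} and {q7,q8}.
Refine {q1,q6,q9} on symbol 1: members go to different blocks, giving {q1,q9} and {q6}.
Split {q0,q2,q5} by δ(·,0) → {q0,q5} and {q2}.
Stable partition: {q1,q9} | {q0,q5} | {q7,q8} | {q6} | {q2} — 5 equivalence classes.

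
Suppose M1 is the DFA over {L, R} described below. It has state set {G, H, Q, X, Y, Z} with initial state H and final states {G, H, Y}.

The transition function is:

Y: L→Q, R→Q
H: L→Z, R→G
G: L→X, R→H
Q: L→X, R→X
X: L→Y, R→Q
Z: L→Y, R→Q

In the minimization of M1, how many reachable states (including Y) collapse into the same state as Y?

1

All states are reachable from the start state.
Initial partition by acceptance: {G,H,Y} | {Q,X,Z}.
Refine {G,H,Y} on symbol R: members go to different blocks, giving {G,H} and {Y}.
Split {Q,X,Z} by δ(·,L) → {X,Z} and {Q}.
No further refinement is possible. Final partition (4 blocks): {G,H} | {X,Z} | {Y} | {Q}.
State Y belongs to the block {Y}, which has 1 states.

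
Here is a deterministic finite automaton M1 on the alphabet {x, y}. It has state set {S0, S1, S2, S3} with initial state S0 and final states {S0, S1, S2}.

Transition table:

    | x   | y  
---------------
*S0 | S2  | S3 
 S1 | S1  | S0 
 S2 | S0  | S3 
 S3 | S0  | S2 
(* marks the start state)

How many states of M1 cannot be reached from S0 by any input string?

1

Starting at S0 and following transitions, the reachable set is {S0, S2, S3}. That leaves S1 unreachable — 1 in total.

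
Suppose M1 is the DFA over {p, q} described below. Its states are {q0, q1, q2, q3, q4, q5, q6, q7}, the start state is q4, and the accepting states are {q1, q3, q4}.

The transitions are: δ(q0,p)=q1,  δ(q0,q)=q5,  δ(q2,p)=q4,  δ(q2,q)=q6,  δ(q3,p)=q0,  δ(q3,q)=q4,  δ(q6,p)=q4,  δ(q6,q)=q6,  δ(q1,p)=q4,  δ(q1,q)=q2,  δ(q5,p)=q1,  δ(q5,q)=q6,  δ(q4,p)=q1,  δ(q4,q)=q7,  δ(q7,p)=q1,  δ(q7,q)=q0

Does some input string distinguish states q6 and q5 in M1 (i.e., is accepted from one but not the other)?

No

States {q3} cannot be reached from the start state, so discard them.
Initial partition by acceptance: {q1,q4} | {q0,q2,q5,q6,q7}.
Stable partition: {q1,q4} | {q0,q2,q5,q6,q7} — 2 equivalence classes.
q6 and q5 lie in the same block of the stable partition, so they are equivalent — no string distinguishes them.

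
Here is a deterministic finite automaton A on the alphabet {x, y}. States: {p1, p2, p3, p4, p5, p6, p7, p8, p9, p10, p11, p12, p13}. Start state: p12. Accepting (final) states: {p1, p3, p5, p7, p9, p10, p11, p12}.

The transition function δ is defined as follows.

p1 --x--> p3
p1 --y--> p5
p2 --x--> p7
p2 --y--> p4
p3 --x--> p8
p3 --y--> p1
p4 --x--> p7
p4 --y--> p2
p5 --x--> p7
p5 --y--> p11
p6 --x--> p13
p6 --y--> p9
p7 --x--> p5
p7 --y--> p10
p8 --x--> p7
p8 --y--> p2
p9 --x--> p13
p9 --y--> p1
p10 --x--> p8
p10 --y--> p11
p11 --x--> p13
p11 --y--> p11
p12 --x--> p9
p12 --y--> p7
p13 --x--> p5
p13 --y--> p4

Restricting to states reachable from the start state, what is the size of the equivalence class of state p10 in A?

Reachable states from the start: {p1,p2,p3,p4,p5,p7,p8,p9,p10,p11,p12,p13}. Unreachable: {p6} — drop them.
Initial partition by acceptance: {p1,p3,p5,p7,p9,p10,p11,p12} | {p2,p4,p8,p13}.
On input x, block {p1,p3,p5,p7,p9,p10,p11,p12} splits into {p1,p5,p7,p12} and {p3,p9,p10,p11}.
On input x, block {p1,p5,p7,p12} splits into {p1,p12} and {p5,p7}.
Split {p3,p9,p10,p11} by δ(·,y) → {p3,p9} and {p10,p11}.
Stable partition: {p1,p12} | {p2,p4,p8,p13} | {p3,p9} | {p5,p7} | {p10,p11} — 5 equivalence classes.
The equivalence class containing p10 is {p10,p11}, of size 2.

2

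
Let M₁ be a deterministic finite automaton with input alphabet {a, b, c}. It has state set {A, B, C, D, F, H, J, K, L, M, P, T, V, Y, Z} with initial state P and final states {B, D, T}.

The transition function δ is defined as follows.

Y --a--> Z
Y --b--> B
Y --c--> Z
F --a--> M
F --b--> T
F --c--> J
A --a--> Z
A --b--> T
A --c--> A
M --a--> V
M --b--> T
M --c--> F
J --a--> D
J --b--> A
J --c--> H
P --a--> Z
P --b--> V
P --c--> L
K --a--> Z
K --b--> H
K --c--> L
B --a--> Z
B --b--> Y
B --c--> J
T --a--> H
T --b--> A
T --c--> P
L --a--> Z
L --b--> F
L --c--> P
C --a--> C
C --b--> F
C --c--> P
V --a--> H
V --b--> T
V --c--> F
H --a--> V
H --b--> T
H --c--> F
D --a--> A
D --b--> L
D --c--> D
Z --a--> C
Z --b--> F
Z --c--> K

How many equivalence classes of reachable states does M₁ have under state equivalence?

8

Reachable states from the start: {A,C,D,F,H,J,K,L,M,P,T,V,Z}. Unreachable: {B,Y} — drop them.
Start with accepting vs non-accepting: {D,T} | {A,C,F,H,J,K,L,M,P,V,Z}.
Split {D,T} by δ(·,c) → {D} and {T}.
Refine {A,C,F,H,J,K,L,M,P,V,Z} on symbol a: members go to different blocks, giving {A,C,F,H,K,L,M,P,V,Z} and {J}.
On input b, block {A,C,F,H,K,L,M,P,V,Z} splits into {A,F,H,M,V} and {C,K,L,P,Z}.
Split {A,F,H,M,V} by δ(·,a) → {F,H,M,V} and {A}.
Refine {F,H,M,V} on symbol c: members go to different blocks, giving {H,M,V} and {F}.
On input b, block {C,K,L,P,Z} splits into {C,L,Z} and {K,P}.
The partition is now stable with 8 blocks: {D} | {H,M,V} | {T} | {J} | {C,L,Z} | {A} | {F} | {K,P}.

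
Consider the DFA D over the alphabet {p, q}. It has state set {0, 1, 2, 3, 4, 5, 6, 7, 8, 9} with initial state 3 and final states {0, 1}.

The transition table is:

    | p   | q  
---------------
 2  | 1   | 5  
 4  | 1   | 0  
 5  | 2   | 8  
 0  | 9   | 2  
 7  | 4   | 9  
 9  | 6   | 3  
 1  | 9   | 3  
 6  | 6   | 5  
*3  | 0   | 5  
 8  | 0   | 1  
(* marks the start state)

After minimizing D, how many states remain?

6

First remove the unreachable states {4,7}; 8 states remain.
P0 = {0,1} | {2,3,5,6,8,9}.
Split {2,3,5,6,8,9} by δ(·,p) → {2,3,8} and {5,6,9}.
Refine {2,3,8} on symbol q: members go to different blocks, giving {2,3} and {8}.
Refine {5,6,9} on symbol p: members go to different blocks, giving {6,9} and {5}.
Split {6,9} by δ(·,q) → {6} and {9}.
The partition is now stable with 6 blocks: {0,1} | {2,3} | {6} | {8} | {5} | {9}.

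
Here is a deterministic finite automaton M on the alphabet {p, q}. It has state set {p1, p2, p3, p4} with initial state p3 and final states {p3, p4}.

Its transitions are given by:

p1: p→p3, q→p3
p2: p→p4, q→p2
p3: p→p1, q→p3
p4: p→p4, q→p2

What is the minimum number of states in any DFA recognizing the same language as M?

States {p2,p4} cannot be reached from the start state, so discard them.
P0 = {p3} | {p1}.
The partition is now stable with 2 blocks: {p3} | {p1}.

2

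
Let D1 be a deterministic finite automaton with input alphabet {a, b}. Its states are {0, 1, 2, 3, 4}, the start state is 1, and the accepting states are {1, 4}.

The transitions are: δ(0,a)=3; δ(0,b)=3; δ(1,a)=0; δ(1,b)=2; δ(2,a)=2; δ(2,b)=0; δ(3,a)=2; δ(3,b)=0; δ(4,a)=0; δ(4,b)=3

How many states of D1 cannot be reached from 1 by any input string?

1

No path from 1 leads to 4; the other 4 states are all reachable.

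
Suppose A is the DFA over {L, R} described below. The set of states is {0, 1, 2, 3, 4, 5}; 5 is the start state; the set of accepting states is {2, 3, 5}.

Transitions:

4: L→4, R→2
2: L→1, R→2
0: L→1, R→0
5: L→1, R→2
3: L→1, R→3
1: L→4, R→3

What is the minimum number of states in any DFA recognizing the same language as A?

First remove the unreachable states {0}; 5 states remain.
Initial partition by acceptance: {2,3,5} | {1,4}.
The partition is now stable with 2 blocks: {2,3,5} | {1,4}.

2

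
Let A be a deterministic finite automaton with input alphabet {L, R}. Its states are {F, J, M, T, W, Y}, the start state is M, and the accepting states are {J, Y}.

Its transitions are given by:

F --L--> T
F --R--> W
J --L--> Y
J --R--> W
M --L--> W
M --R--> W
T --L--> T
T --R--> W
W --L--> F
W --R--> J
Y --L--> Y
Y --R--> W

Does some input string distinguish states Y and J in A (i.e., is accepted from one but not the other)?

Every state is reachable, so we keep all 6.
Start with accepting vs non-accepting: {J,Y} | {F,M,T,W}.
On input R, block {F,M,T,W} splits into {F,M,T} and {W}.
On input L, block {F,M,T} splits into {F,T} and {M}.
The partition is now stable with 4 blocks: {J,Y} | {F,T} | {W} | {M}.
Y and J lie in the same block of the stable partition, so they are equivalent — no string distinguishes them.

No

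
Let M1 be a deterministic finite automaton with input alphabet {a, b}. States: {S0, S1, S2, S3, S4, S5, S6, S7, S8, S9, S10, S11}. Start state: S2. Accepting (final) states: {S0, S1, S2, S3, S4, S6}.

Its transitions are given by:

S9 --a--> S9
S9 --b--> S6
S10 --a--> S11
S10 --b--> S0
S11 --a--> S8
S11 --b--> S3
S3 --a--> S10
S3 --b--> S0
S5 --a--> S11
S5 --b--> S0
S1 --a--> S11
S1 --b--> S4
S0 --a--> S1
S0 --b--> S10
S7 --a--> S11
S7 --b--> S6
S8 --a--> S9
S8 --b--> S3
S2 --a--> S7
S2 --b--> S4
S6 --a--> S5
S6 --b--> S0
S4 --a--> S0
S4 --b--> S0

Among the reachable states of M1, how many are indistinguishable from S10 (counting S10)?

2

All states are reachable from the start state.
P0 = {S0,S1,S2,S3,S4,S6} | {S5,S7,S8,S9,S10,S11}.
Split {S0,S1,S2,S3,S4,S6} by δ(·,a) → {S1,S2,S3,S6} and {S0,S4}.
Refine {S5,S7,S8,S9,S10,S11} on symbol b: members go to different blocks, giving {S7,S8,S9,S11} and {S5,S10}.
Split {S1,S2,S3,S6} by δ(·,a) → {S1,S2} and {S3,S6}.
Refine {S0,S4} on symbol a: members go to different blocks, giving {S0} and {S4}.
No further refinement is possible. Final partition (6 blocks): {S1,S2} | {S7,S8,S9,S11} | {S0} | {S5,S10} | {S3,S6} | {S4}.
State S10 belongs to the block {S5,S10}, which has 2 states.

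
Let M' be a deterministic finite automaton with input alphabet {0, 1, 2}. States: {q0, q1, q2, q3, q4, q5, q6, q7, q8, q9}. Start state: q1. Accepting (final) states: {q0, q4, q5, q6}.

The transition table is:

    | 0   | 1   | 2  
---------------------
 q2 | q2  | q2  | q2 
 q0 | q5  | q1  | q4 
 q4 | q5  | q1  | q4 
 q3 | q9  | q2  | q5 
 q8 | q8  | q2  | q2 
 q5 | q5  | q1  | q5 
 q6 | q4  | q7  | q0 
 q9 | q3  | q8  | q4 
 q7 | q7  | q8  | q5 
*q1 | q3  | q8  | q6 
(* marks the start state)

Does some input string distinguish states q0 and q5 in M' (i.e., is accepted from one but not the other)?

Every state is reachable, so we keep all 10.
Initial partition by acceptance: {q0,q4,q5,q6} | {q1,q2,q3,q7,q8,q9}.
On input 2, block {q1,q2,q3,q7,q8,q9} splits into {q1,q3,q7,q9} and {q2,q8}.
The partition is now stable with 3 blocks: {q0,q4,q5,q6} | {q1,q3,q7,q9} | {q2,q8}.
q0 and q5 lie in the same block of the stable partition, so they are equivalent — no string distinguishes them.

No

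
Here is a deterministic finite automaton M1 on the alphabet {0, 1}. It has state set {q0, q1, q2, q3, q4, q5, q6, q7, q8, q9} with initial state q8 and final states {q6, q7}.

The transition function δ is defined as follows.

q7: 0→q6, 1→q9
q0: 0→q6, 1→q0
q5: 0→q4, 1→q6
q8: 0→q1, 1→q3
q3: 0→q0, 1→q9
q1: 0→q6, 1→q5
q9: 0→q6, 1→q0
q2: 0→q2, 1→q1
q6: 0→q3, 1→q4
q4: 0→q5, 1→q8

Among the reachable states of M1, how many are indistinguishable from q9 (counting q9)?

First remove the unreachable states {q2,q7}; 8 states remain.
P0 = {q6} | {q0,q1,q3,q4,q5,q8,q9}.
Split {q0,q1,q3,q4,q5,q8,q9} by δ(·,0) → {q3,q4,q5,q8} and {q0,q1,q9}.
Split {q3,q4,q5,q8} by δ(·,0) → {q3,q8} and {q4,q5}.
Split {q3,q8} by δ(·,1) → {q3} and {q8}.
On input 1, block {q0,q1,q9} splits into {q0,q9} and {q1}.
Split {q4,q5} by δ(·,1) → {q4} and {q5}.
The partition is now stable with 7 blocks: {q6} | {q3} | {q0,q9} | {q4} | {q8} | {q1} | {q5}.
State q9 belongs to the block {q0,q9}, which has 2 states.

2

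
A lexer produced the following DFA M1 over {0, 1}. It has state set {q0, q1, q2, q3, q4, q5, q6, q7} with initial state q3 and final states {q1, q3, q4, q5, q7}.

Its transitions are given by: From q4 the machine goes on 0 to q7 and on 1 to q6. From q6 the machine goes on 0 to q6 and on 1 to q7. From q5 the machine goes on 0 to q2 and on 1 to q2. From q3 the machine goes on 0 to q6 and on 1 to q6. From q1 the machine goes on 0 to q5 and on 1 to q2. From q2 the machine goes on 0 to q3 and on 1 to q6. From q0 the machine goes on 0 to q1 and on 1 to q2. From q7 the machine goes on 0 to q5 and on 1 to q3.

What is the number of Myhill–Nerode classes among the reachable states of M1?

5

States {q0,q1,q4} cannot be reached from the start state, so discard them.
Initial partition by acceptance: {q3,q5,q7} | {q2,q6}.
On input 0, block {q3,q5,q7} splits into {q3,q5} and {q7}.
On input 0, block {q2,q6} splits into {q2} and {q6}.
On input 0, block {q3,q5} splits into {q3} and {q5}.
Stable partition: {q3} | {q2} | {q7} | {q6} | {q5} — 5 equivalence classes.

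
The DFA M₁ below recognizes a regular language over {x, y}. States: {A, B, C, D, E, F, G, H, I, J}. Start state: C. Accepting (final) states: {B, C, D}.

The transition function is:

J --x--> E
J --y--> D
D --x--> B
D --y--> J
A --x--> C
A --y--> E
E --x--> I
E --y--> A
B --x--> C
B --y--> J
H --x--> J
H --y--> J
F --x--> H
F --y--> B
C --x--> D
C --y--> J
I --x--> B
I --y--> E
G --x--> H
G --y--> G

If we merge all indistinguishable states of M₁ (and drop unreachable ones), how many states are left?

States {F,G,H} cannot be reached from the start state, so discard them.
P0 = {B,C,D} | {A,E,I,J}.
Refine {A,E,I,J} on symbol x: members go to different blocks, giving {A,I} and {E,J}.
On input x, block {E,J} splits into {E} and {J}.
Stable partition: {B,C,D} | {A,I} | {E} | {J} — 4 equivalence classes.

4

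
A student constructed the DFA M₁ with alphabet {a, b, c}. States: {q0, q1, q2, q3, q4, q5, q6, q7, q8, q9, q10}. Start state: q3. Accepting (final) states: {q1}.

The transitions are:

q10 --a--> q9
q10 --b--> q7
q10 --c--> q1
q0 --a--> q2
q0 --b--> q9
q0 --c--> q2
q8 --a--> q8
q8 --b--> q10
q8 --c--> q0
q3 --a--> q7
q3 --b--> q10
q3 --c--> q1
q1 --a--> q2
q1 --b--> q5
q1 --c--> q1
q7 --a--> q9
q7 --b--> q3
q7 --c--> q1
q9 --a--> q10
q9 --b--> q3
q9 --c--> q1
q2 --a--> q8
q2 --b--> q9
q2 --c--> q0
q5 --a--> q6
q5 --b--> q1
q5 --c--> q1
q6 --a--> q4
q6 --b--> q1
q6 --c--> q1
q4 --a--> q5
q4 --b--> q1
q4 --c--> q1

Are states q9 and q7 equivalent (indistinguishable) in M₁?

All states are reachable from the start state.
Start with accepting vs non-accepting: {q1} | {q0,q2,q3,q4,q5,q6,q7,q8,q9,q10}.
On input b, block {q0,q2,q3,q4,q5,q6,q7,q8,q9,q10} splits into {q0,q2,q3,q7,q8,q9,q10} and {q4,q5,q6}.
On input c, block {q0,q2,q3,q7,q8,q9,q10} splits into {q3,q7,q9,q10} and {q0,q2,q8}.
The partition is now stable with 4 blocks: {q1} | {q3,q7,q9,q10} | {q4,q5,q6} | {q0,q2,q8}.
q9 and q7 lie in the same block of the stable partition, so they are equivalent — no string distinguishes them.

Yes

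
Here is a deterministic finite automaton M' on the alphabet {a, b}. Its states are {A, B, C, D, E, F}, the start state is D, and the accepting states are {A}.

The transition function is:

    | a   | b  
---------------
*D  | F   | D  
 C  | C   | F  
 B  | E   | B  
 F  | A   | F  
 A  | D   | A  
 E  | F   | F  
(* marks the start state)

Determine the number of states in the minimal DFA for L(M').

First remove the unreachable states {B,C,E}; 3 states remain.
P0 = {A} | {D,F}.
On input a, block {D,F} splits into {D} and {F}.
Stable partition: {A} | {D} | {F} — 3 equivalence classes.

3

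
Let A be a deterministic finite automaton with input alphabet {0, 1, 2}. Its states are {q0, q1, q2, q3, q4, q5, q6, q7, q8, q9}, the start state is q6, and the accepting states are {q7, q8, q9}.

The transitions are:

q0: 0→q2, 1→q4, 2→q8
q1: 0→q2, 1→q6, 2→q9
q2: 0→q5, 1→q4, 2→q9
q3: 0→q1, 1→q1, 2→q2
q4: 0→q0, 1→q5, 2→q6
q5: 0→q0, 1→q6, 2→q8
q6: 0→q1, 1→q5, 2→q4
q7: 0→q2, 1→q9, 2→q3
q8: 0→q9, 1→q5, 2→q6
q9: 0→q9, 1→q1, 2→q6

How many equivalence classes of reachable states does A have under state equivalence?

3

Reachable states from the start: {q0,q1,q2,q4,q5,q6,q8,q9}. Unreachable: {q3,q7} — drop them.
Initial partition by acceptance: {q8,q9} | {q0,q1,q2,q4,q5,q6}.
On input 2, block {q0,q1,q2,q4,q5,q6} splits into {q0,q1,q2,q5} and {q4,q6}.
Stable partition: {q8,q9} | {q0,q1,q2,q5} | {q4,q6} — 3 equivalence classes.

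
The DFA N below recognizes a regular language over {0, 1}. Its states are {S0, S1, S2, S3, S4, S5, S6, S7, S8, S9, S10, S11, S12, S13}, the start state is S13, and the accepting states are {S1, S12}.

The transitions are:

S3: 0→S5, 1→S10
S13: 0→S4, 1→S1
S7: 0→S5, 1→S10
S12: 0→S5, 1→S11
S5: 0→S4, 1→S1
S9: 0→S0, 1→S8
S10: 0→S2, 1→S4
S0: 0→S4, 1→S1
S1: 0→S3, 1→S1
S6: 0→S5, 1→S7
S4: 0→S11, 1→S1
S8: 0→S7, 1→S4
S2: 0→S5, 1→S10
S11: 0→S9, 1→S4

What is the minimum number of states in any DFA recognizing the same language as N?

States {S6,S12} cannot be reached from the start state, so discard them.
P0 = {S1} | {S0,S2,S3,S4,S5,S7,S8,S9,S10,S11,S13}.
Refine {S0,S2,S3,S4,S5,S7,S8,S9,S10,S11,S13} on symbol 1: members go to different blocks, giving {S2,S3,S7,S8,S9,S10,S11} and {S0,S4,S5,S13}.
Refine {S2,S3,S7,S8,S9,S10,S11} on symbol 0: members go to different blocks, giving {S2,S3,S7,S9} and {S8,S10,S11}.
Split {S0,S4,S5,S13} by δ(·,0) → {S0,S5,S13} and {S4}.
Stable partition: {S1} | {S2,S3,S7,S9} | {S0,S5,S13} | {S8,S10,S11} | {S4} — 5 equivalence classes.

5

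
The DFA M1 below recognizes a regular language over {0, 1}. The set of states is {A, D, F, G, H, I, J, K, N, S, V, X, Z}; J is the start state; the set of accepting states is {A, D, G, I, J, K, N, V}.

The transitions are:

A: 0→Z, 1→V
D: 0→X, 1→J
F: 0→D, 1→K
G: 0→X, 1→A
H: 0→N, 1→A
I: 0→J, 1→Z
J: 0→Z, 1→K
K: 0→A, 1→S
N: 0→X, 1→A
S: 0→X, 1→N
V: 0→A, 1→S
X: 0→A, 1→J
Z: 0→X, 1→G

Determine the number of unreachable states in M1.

No path from J leads to D, F, H, I; the other 9 states are all reachable.

4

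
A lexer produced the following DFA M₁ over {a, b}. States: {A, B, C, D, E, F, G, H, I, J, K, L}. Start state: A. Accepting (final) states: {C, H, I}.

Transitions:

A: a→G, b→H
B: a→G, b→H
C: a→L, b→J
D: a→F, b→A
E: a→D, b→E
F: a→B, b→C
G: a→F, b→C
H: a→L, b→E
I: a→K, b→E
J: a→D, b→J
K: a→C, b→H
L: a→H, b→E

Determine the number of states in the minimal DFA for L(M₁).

First remove the unreachable states {I,K}; 10 states remain.
Initial partition by acceptance: {C,H} | {A,B,D,E,F,G,J,L}.
Refine {A,B,D,E,F,G,J,L} on symbol a: members go to different blocks, giving {A,B,D,E,F,G,J} and {L}.
On input b, block {A,B,D,E,F,G,J} splits into {A,B,F,G} and {D,E,J}.
On input a, block {D,E,J} splits into {E,J} and {D}.
Stable partition: {C,H} | {A,B,F,G} | {L} | {E,J} | {D} — 5 equivalence classes.

5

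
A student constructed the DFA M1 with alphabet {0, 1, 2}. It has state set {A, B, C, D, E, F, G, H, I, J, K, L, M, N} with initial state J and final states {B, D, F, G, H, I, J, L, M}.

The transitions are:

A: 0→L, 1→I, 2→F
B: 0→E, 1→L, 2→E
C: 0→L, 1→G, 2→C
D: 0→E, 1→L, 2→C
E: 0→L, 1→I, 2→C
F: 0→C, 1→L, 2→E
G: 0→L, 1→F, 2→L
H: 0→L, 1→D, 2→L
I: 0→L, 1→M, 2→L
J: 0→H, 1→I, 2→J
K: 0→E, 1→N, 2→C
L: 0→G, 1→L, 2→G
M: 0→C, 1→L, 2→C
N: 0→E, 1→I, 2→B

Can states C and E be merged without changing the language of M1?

States {A,B,K,N} cannot be reached from the start state, so discard them.
Initial partition by acceptance: {D,F,G,H,I,J,L,M} | {C,E}.
On input 0, block {D,F,G,H,I,J,L,M} splits into {G,H,I,J,L} and {D,F,M}.
Refine {G,H,I,J,L} on symbol 1: members go to different blocks, giving {G,H,I} and {J,L}.
Refine {J,L} on symbol 1: members go to different blocks, giving {J} and {L}.
No further refinement is possible. Final partition (5 blocks): {G,H,I} | {C,E} | {D,F,M} | {J} | {L}.
C and E lie in the same block of the stable partition, so they are equivalent — no string distinguishes them.

Yes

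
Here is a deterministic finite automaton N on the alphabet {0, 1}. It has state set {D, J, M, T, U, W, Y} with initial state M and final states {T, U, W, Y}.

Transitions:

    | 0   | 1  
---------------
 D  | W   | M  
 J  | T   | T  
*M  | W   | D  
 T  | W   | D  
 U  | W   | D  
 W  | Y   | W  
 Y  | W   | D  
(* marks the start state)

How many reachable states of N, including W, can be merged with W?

States {J,T,U} cannot be reached from the start state, so discard them.
Initial partition by acceptance: {W,Y} | {D,M}.
Refine {W,Y} on symbol 1: members go to different blocks, giving {W} and {Y}.
No further refinement is possible. Final partition (3 blocks): {W} | {D,M} | {Y}.
State W belongs to the block {W}, which has 1 states.

1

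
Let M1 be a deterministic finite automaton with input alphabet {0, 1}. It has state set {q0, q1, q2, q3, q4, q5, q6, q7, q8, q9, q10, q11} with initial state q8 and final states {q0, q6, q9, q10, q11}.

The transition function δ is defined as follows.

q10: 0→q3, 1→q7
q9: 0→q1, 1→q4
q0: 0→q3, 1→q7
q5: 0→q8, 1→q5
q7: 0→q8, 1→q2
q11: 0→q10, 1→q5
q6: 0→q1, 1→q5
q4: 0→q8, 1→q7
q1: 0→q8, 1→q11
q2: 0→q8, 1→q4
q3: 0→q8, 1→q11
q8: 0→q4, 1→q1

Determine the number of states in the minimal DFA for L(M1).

First remove the unreachable states {q0,q6,q9}; 9 states remain.
P0 = {q10,q11} | {q1,q2,q3,q4,q5,q7,q8}.
Split {q10,q11} by δ(·,0) → {q10} and {q11}.
Split {q1,q2,q3,q4,q5,q7,q8} by δ(·,1) → {q2,q4,q5,q7,q8} and {q1,q3}.
On input 1, block {q2,q4,q5,q7,q8} splits into {q2,q4,q5,q7} and {q8}.
No further refinement is possible. Final partition (5 blocks): {q10} | {q2,q4,q5,q7} | {q11} | {q1,q3} | {q8}.

5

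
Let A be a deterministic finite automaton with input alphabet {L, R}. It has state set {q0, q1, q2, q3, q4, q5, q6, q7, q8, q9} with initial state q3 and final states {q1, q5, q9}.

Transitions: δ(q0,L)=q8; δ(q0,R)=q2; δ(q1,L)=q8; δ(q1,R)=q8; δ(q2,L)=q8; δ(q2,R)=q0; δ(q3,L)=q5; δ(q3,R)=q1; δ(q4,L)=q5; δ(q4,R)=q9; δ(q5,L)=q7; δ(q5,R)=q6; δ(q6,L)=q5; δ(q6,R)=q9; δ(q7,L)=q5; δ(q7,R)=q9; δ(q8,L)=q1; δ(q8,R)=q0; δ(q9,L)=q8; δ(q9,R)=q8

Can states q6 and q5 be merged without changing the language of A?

States {q4} cannot be reached from the start state, so discard them.
P0 = {q1,q5,q9} | {q0,q2,q3,q6,q7,q8}.
Refine {q0,q2,q3,q6,q7,q8} on symbol L: members go to different blocks, giving {q3,q6,q7,q8} and {q0,q2}.
Refine {q3,q6,q7,q8} on symbol R: members go to different blocks, giving {q3,q6,q7} and {q8}.
Split {q1,q5,q9} by δ(·,L) → {q1,q9} and {q5}.
No further refinement is possible. Final partition (5 blocks): {q1,q9} | {q3,q6,q7} | {q0,q2} | {q8} | {q5}.
q6 and q5 end up in different blocks, so they are distinguishable. For instance, the string 'ε' is accepted from only q5.

No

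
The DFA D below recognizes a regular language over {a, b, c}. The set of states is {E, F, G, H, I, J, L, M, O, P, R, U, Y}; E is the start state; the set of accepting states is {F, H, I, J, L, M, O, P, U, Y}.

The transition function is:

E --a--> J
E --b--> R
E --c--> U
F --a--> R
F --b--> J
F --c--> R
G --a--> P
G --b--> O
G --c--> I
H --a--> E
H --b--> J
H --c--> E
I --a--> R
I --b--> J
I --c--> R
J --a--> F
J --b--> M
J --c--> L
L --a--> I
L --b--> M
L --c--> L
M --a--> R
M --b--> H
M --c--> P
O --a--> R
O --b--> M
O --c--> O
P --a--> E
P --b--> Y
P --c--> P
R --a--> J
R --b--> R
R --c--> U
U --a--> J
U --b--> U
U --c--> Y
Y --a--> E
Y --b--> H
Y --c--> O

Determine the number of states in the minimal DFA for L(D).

Reachable states from the start: {E,F,H,I,J,L,M,O,P,R,U,Y}. Unreachable: {G} — drop them.
P0 = {F,H,I,J,L,M,O,P,U,Y} | {E,R}.
Split {F,H,I,J,L,M,O,P,U,Y} by δ(·,a) → {F,H,I,M,O,P,Y} and {J,L,U}.
On input b, block {F,H,I,M,O,P,Y} splits into {M,O,P,Y} and {F,H,I}.
Refine {M,O,P,Y} on symbol b: members go to different blocks, giving {O,P} and {M,Y}.
On input a, block {J,L,U} splits into {J,L} and {U}.
Stable partition: {O,P} | {E,R} | {J,L} | {F,H,I} | {M,Y} | {U} — 6 equivalence classes.

6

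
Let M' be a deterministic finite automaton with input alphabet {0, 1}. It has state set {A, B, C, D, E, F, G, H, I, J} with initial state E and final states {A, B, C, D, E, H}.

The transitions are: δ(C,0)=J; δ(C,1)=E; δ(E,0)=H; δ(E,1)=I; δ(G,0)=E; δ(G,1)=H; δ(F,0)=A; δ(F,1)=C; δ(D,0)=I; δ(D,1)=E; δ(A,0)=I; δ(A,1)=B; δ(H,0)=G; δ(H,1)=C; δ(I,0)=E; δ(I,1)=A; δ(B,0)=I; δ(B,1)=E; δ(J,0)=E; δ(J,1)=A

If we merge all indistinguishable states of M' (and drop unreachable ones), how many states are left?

4

Reachable states from the start: {A,B,C,E,G,H,I,J}. Unreachable: {D,F} — drop them.
Initial partition by acceptance: {A,B,C,E,H} | {G,I,J}.
Refine {A,B,C,E,H} on symbol 0: members go to different blocks, giving {A,B,C,H} and {E}.
Refine {A,B,C,H} on symbol 1: members go to different blocks, giving {A,H} and {B,C}.
Stable partition: {A,H} | {G,I,J} | {E} | {B,C} — 4 equivalence classes.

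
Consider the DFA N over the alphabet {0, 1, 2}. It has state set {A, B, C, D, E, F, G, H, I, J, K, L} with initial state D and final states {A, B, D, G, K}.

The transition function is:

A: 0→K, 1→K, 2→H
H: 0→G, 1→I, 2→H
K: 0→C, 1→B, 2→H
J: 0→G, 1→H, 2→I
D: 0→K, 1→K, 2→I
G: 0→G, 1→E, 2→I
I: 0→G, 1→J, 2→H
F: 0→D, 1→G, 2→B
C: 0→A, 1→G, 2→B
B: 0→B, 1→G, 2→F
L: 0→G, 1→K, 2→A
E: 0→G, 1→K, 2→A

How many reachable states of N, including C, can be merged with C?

2

States {L} cannot be reached from the start state, so discard them.
P0 = {A,B,D,G,K} | {C,E,F,H,I,J}.
Split {A,B,D,G,K} by δ(·,0) → {A,B,D,G} and {K}.
On input 0, block {A,B,D,G} splits into {A,D} and {B,G}.
Refine {C,E,F,H,I,J} on symbol 0: members go to different blocks, giving {E,H,I,J} and {C,F}.
Split {E,H,I,J} by δ(·,1) → {H,I,J} and {E}.
Refine {B,G} on symbol 1: members go to different blocks, giving {B} and {G}.
No further refinement is possible. Final partition (7 blocks): {A,D} | {H,I,J} | {K} | {B} | {C,F} | {E} | {G}.
State C belongs to the block {C,F}, which has 2 states.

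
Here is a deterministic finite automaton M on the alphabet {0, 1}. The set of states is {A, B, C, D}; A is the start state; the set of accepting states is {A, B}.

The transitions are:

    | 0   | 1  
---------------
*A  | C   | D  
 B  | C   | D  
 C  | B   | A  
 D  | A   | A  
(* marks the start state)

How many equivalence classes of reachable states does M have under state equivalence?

Every state is reachable, so we keep all 4.
Start with accepting vs non-accepting: {A,B} | {C,D}.
The partition is now stable with 2 blocks: {A,B} | {C,D}.

2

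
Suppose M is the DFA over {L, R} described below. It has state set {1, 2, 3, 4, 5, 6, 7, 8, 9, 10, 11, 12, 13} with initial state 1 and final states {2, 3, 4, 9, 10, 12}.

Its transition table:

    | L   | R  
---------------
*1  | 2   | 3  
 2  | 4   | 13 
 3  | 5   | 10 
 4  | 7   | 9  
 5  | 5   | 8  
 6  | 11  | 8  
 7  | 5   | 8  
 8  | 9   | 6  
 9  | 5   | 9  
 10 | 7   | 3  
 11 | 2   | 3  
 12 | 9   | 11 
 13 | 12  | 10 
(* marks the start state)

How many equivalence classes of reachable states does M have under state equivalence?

6

P0 = {2,3,4,9,10,12} | {1,5,6,7,8,11,13}.
On input L, block {2,3,4,9,10,12} splits into {3,4,9,10} and {2,12}.
Refine {1,5,6,7,8,11,13} on symbol L: members go to different blocks, giving {1,11,13} and {5,6,7} and {8}.
Split {5,6,7} by δ(·,L) → {5,7} and {6}.
The partition is now stable with 6 blocks: {3,4,9,10} | {1,11,13} | {2,12} | {5,7} | {8} | {6}.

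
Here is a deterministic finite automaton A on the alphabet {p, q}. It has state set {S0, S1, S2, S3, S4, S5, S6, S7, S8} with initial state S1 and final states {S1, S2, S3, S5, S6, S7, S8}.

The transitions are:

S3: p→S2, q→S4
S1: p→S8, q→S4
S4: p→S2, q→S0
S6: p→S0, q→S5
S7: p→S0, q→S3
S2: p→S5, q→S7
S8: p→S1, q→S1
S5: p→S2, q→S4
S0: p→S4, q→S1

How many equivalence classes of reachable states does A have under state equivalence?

First remove the unreachable states {S6}; 8 states remain.
Initial partition by acceptance: {S1,S2,S3,S5,S7,S8} | {S0,S4}.
On input p, block {S1,S2,S3,S5,S7,S8} splits into {S1,S2,S3,S5,S8} and {S7}.
Split {S1,S2,S3,S5,S8} by δ(·,q) → {S1,S3,S5} and {S2} and {S8}.
Split {S1,S3,S5} by δ(·,p) → {S3,S5} and {S1}.
On input p, block {S0,S4} splits into {S0} and {S4}.
No further refinement is possible. Final partition (7 blocks): {S3,S5} | {S0} | {S7} | {S2} | {S8} | {S1} | {S4}.

7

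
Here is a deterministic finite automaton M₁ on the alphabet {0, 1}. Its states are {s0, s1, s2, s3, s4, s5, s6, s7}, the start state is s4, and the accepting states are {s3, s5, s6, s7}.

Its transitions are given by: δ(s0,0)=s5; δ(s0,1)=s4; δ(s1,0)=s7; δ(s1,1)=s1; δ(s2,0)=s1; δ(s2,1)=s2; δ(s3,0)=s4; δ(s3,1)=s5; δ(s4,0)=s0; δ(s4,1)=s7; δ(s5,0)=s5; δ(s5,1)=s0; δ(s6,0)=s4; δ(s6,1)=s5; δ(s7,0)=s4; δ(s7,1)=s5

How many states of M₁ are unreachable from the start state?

No path from s4 leads to s1, s2, s3, s6; the other 4 states are all reachable.

4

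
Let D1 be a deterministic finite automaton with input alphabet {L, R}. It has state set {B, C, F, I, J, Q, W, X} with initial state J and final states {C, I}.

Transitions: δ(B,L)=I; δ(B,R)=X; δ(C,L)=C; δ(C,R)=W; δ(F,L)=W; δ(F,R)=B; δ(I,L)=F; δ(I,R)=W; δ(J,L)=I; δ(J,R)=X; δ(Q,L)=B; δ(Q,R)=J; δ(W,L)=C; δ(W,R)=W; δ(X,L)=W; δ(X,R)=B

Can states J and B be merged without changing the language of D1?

Reachable states from the start: {B,C,F,I,J,W,X}. Unreachable: {Q} — drop them.
Initial partition by acceptance: {C,I} | {B,F,J,W,X}.
Split {C,I} by δ(·,L) → {C} and {I}.
Refine {B,F,J,W,X} on symbol L: members go to different blocks, giving {B,J} and {F,X} and {W}.
The partition is now stable with 5 blocks: {C} | {B,J} | {I} | {F,X} | {W}.
J and B lie in the same block of the stable partition, so they are equivalent — no string distinguishes them.

Yes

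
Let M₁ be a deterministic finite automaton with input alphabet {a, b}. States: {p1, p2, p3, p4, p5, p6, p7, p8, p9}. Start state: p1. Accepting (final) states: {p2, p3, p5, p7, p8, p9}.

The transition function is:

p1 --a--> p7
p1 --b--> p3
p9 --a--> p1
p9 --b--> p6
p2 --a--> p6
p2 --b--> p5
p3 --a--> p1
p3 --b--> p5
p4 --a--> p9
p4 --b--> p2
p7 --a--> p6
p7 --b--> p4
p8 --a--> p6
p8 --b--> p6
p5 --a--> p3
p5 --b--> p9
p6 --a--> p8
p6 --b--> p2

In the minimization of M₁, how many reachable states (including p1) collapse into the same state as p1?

P0 = {p2,p3,p5,p7,p8,p9} | {p1,p4,p6}.
Refine {p2,p3,p5,p7,p8,p9} on symbol a: members go to different blocks, giving {p2,p3,p7,p8,p9} and {p5}.
On input b, block {p2,p3,p7,p8,p9} splits into {p7,p8,p9} and {p2,p3}.
The partition is now stable with 4 blocks: {p7,p8,p9} | {p1,p4,p6} | {p5} | {p2,p3}.
The equivalence class containing p1 is {p1,p4,p6}, of size 3.

3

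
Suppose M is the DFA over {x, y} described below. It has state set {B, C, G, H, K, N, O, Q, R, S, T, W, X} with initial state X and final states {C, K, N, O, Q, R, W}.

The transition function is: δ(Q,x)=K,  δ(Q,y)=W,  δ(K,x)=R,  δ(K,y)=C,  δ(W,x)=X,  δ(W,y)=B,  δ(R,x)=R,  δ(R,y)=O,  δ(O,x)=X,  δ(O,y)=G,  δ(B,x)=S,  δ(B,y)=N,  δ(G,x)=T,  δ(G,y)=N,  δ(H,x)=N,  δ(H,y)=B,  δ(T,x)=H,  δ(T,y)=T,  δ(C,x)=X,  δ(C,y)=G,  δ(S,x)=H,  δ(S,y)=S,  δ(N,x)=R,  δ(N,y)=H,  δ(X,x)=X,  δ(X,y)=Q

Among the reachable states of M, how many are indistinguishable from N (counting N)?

P0 = {C,K,N,O,Q,R,W} | {B,G,H,S,T,X}.
On input x, block {C,K,N,O,Q,R,W} splits into {K,N,Q,R} and {C,O,W}.
Split {K,N,Q,R} by δ(·,y) → {K,Q,R} and {N}.
On input x, block {B,G,H,S,T,X} splits into {B,G,S,T,X} and {H}.
Refine {B,G,S,T,X} on symbol x: members go to different blocks, giving {B,G,X} and {S,T}.
Refine {B,G,X} on symbol x: members go to different blocks, giving {B,G} and {X}.
No further refinement is possible. Final partition (7 blocks): {K,Q,R} | {B,G} | {C,O,W} | {N} | {H} | {S,T} | {X}.
State N belongs to the block {N}, which has 1 states.

1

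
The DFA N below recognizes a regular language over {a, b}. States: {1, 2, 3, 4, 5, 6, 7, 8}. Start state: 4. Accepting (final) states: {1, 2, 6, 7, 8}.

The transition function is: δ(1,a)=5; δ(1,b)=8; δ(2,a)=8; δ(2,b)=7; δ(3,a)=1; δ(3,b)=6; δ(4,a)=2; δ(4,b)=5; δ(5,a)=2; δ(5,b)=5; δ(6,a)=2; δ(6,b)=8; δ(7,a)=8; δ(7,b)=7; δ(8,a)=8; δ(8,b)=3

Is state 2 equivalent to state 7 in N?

Initial partition by acceptance: {1,2,6,7,8} | {3,4,5}.
On input a, block {1,2,6,7,8} splits into {2,6,7,8} and {1}.
Split {2,6,7,8} by δ(·,b) → {2,6,7} and {8}.
Split {2,6,7} by δ(·,a) → {2,7} and {6}.
On input a, block {3,4,5} splits into {4,5} and {3}.
Stable partition: {2,7} | {4,5} | {1} | {8} | {6} | {3} — 6 equivalence classes.
2 and 7 lie in the same block of the stable partition, so they are equivalent — no string distinguishes them.

Yes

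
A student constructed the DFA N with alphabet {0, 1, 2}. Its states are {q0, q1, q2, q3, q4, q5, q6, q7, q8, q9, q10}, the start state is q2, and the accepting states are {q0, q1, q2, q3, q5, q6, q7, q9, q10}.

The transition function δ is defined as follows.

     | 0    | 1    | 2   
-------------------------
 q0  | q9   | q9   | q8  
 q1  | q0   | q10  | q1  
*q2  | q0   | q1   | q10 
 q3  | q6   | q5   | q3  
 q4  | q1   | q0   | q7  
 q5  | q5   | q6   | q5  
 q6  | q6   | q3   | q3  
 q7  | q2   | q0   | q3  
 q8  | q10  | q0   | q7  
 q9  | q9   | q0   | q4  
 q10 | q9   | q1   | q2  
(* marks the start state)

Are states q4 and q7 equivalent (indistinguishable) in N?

All states are reachable from the start state.
Start with accepting vs non-accepting: {q0,q1,q2,q3,q5,q6,q7,q9,q10} | {q4,q8}.
Refine {q0,q1,q2,q3,q5,q6,q7,q9,q10} on symbol 2: members go to different blocks, giving {q1,q2,q3,q5,q6,q7,q10} and {q0,q9}.
Refine {q1,q2,q3,q5,q6,q7,q10} on symbol 0: members go to different blocks, giving {q3,q5,q6,q7} and {q1,q2,q10}.
Refine {q3,q5,q6,q7} on symbol 0: members go to different blocks, giving {q3,q5,q6} and {q7}.
The partition is now stable with 5 blocks: {q3,q5,q6} | {q4,q8} | {q0,q9} | {q1,q2,q10} | {q7}.
q4 and q7 end up in different blocks, so they are distinguishable. For instance, the string 'ε' is accepted from only q7.

No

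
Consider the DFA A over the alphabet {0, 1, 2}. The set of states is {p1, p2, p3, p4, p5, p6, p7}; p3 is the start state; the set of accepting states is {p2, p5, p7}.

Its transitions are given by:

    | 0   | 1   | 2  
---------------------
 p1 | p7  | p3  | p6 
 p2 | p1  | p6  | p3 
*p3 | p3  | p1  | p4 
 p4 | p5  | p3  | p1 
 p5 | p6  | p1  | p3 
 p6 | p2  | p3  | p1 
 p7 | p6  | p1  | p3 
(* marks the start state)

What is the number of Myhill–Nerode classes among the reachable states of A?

3

Every state is reachable, so we keep all 7.
Start with accepting vs non-accepting: {p2,p5,p7} | {p1,p3,p4,p6}.
Split {p1,p3,p4,p6} by δ(·,0) → {p1,p4,p6} and {p3}.
No further refinement is possible. Final partition (3 blocks): {p2,p5,p7} | {p1,p4,p6} | {p3}.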